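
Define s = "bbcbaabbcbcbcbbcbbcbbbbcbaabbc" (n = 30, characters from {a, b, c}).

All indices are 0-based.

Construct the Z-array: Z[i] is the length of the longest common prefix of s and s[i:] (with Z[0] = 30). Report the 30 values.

[30, 1, 0, 1, 0, 0, 4, 1, 0, 1, 0, 1, 0, 4, 1, 0, 4, 1, 0, 2, 2, 9, 1, 0, 1, 0, 0, 3, 1, 0]

Z[0]=30
i=1: fresh scan; Z[1]=1 extend→box=[1,2)
i=2: fresh scan; Z[2]=0
i=3: fresh scan; Z[3]=1 extend→box=[3,4)
i=4: fresh scan; Z[4]=0
i=5: fresh scan; Z[5]=0
i=6: fresh scan; Z[6]=4 extend→box=[6,10)
i=7: min(r-i=3, Z[1]=1)=1; Z[7]=1
i=8: min(r-i=2, Z[2]=0)=0; Z[8]=0
i=9: min(r-i=1, Z[3]=1)=1; Z[9]=1
i=10: fresh scan; Z[10]=0
i=11: fresh scan; Z[11]=1 extend→box=[11,12)
i=12: fresh scan; Z[12]=0
i=13: fresh scan; Z[13]=4 extend→box=[13,17)
i=14: min(r-i=3, Z[1]=1)=1; Z[14]=1
i=15: min(r-i=2, Z[2]=0)=0; Z[15]=0
i=16: min(r-i=1, Z[3]=1)=1; Z[16]=4 extend→box=[16,20)
i=17: min(r-i=3, Z[1]=1)=1; Z[17]=1
i=18: min(r-i=2, Z[2]=0)=0; Z[18]=0
i=19: min(r-i=1, Z[3]=1)=1; Z[19]=2 extend→box=[19,21)
i=20: min(r-i=1, Z[1]=1)=1; Z[20]=2 extend→box=[20,22)
i=21: min(r-i=1, Z[1]=1)=1; Z[21]=9 extend→box=[21,30)
i=22: min(r-i=8, Z[1]=1)=1; Z[22]=1
i=23: min(r-i=7, Z[2]=0)=0; Z[23]=0
i=24: min(r-i=6, Z[3]=1)=1; Z[24]=1
i=25: min(r-i=5, Z[4]=0)=0; Z[25]=0
i=26: min(r-i=4, Z[5]=0)=0; Z[26]=0
i=27: min(r-i=3, Z[6]=4)=3; Z[27]=3
i=28: min(r-i=2, Z[7]=1)=1; Z[28]=1
i=29: min(r-i=1, Z[8]=0)=0; Z[29]=0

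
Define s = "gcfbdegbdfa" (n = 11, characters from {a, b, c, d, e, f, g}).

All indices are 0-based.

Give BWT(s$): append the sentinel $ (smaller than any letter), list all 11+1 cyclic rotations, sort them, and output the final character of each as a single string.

affggbbddce$

rank  rotation      last
    0  $gcfbdegbdfa  a
    1  a$gcfbdegbdf  f
    2  bdegbdfa$gcf  f
    3  bdfa$gcfbdeg  g
    4  cfbdegbdfa$g  g
    5  degbdfa$gcfb  b
    6  dfa$gcfbdegb  b
    7  egbdfa$gcfbd  d
    8  fa$gcfbdegbd  d
    9  fbdegbdfa$gc  c
   10  gbdfa$gcfbde  e
   11  gcfbdegbdfa$  $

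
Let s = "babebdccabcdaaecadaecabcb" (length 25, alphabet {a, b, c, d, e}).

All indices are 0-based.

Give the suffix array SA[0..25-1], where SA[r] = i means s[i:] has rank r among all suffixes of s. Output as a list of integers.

sorted suffixes:
  #0 SA[0]=12  'aaecadaecabcb'
  #1 SA[1]=21  'abcb'
  #2 SA[2]=8  'abcdaaecadaecabcb'
  #3 SA[3]=1  'abebdccabcdaaecadaecabcb'
  #4 SA[4]=16  'adaecabcb'
  #5 SA[5]=18  'aecabcb'
  #6 SA[6]=13  'aecadaecabcb'
  #7 SA[7]=24  'b'
  #8 SA[8]=0  'babebdccabcdaaecadaecabcb'
  #9 SA[9]=22  'bcb'
  #10 SA[10]=9  'bcdaaecadaecabcb'
  #11 SA[11]=4  'bdccabcdaaecadaecabcb'
  #12 SA[12]=2  'bebdccabcdaaecadaecabcb'
  #13 SA[13]=20  'cabcb'
  #14 SA[14]=7  'cabcdaaecadaecabcb'
  #15 SA[15]=15  'cadaecabcb'
  #16 SA[16]=23  'cb'
  #17 SA[17]=6  'ccabcdaaecadaecabcb'
  #18 SA[18]=10  'cdaaecadaecabcb'
  #19 SA[19]=11  'daaecadaecabcb'
  #20 SA[20]=17  'daecabcb'
  #21 SA[21]=5  'dccabcdaaecadaecabcb'
  #22 SA[22]=3  'ebdccabcdaaecadaecabcb'
  #23 SA[23]=19  'ecabcb'
  #24 SA[24]=14  'ecadaecabcb'

[12, 21, 8, 1, 16, 18, 13, 24, 0, 22, 9, 4, 2, 20, 7, 15, 23, 6, 10, 11, 17, 5, 3, 19, 14]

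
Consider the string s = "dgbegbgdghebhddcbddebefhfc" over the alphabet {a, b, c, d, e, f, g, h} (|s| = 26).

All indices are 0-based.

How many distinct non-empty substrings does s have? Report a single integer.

rank | idx | suffix
   0 |  16 | bddebefhfc
   1 |  20 | befhfc
   2 |   2 | begbgdghebhddcbddebefhfc
   3 |   5 | bgdghebhddcbddebefhfc
   4 |  11 | bhddcbddebefhfc
   5 |  25 | c
   6 |  15 | cbddebefhfc
   7 |  14 | dcbddebefhfc
   8 |  13 | ddcbddebefhfc
   9 |  17 | ddebefhfc
  10 |  18 | debefhfc
  11 |   0 | dgbegbgdghebhddcbddebefhfc
  12 |   7 | dghebhddcbddebefhfc
  13 |  19 | ebefhfc
  14 |  10 | ebhddcbddebefhfc
  15 |  21 | efhfc
  16 |   3 | egbgdghebhddcbddebefhfc
  17 |  24 | fc
  18 |  22 | fhfc
  19 |   1 | gbegbgdghebhddcbddebefhfc
  20 |   4 | gbgdghebhddcbddebefhfc
  21 |   6 | gdghebhddcbddebefhfc
  22 |   8 | ghebhddcbddebefhfc
  23 |  12 | hddcbddebefhfc
  24 |   9 | hebhddcbddebefhfc
  25 |  23 | hfc

SA = [16, 20, 2, 5, 11, 25, 15, 14, 13, 17, 18, 0, 7, 19, 10, 21, 3, 24, 22, 1, 4, 6, 8, 12, 9, 23]
i: (SA[i-1],SA[i]) lcp shared
  1: (16,20) 1 'b'
  2: (20,2) 2 'be'
  3: (2,5) 1 'b'
  4: (5,11) 1 'b'
  5: (11,25) 0 ''
  6: (25,15) 1 'c'
  7: (15,14) 0 ''
  8: (14,13) 1 'd'
  9: (13,17) 2 'dd'
  10: (17,18) 1 'd'
  11: (18,0) 1 'd'
  12: (0,7) 2 'dg'
  13: (7,19) 0 ''
  14: (19,10) 2 'eb'
  15: (10,21) 1 'e'
  16: (21,3) 1 'e'
  17: (3,24) 0 ''
  18: (24,22) 1 'f'
  19: (22,1) 0 ''
  20: (1,4) 2 'gb'
  21: (4,6) 1 'g'
  22: (6,8) 1 'g'
  23: (8,12) 0 ''
  24: (12,9) 1 'h'
  25: (9,23) 1 'h'

n(n+1)/2 = 26·27/2 = 351
Σ LCP = 0 + 1 + 2 + 1 + 1 + 0 + 1 + 0 + 1 + 2 + 1 + 1 + 2 + 0 + 2 + 1 + 1 + 0 + 1 + 0 + 2 + 1 + 1 + 0 + 1 + 1 = 24
distinct = 351 − 24 = 327

327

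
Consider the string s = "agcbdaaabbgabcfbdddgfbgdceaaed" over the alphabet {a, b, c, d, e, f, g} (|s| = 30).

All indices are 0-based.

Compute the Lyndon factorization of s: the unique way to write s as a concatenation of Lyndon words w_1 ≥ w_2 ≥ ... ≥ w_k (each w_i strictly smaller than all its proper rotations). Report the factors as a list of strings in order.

["agcbd", "aaabbgabcfbdddgfbgdceaaed"]

emit factor 1: 'agcbd' (i=0, period=5)
emit factor 2: 'aaabbgabcfbdddgfbgdceaaed' (i=5, period=25)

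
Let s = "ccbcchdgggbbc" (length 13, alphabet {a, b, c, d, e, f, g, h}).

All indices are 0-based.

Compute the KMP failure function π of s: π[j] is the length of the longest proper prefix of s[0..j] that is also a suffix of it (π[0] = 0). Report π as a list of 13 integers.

π[0] = 0
j=1 s[j]='c': π[1]=1 (border 'c')
j=2 s[j]='b': k: 1→0; π[2]=0 (border '')
j=3 s[j]='c': π[3]=1 (border 'c')
j=4 s[j]='c': π[4]=2 (border 'cc')
j=5 s[j]='h': k: 2→1→0; π[5]=0 (border '')
j=6 s[j]='d': π[6]=0 (border '')
j=7 s[j]='g': π[7]=0 (border '')
j=8 s[j]='g': π[8]=0 (border '')
j=9 s[j]='g': π[9]=0 (border '')
j=10 s[j]='b': π[10]=0 (border '')
j=11 s[j]='b': π[11]=0 (border '')
j=12 s[j]='c': π[12]=1 (border 'c')

[0, 1, 0, 1, 2, 0, 0, 0, 0, 0, 0, 0, 1]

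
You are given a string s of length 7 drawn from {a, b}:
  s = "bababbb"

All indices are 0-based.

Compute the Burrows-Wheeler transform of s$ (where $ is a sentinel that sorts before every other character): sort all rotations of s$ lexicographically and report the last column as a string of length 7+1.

rank  rotation  last
    0  $bababbb  b
    1  ababbb$b  b
    2  abbb$bab  b
    3  b$bababb  b
    4  bababbb$  $
    5  babbb$ba  a
    6  bb$babab  b
    7  bbb$baba  a

bbbb$aba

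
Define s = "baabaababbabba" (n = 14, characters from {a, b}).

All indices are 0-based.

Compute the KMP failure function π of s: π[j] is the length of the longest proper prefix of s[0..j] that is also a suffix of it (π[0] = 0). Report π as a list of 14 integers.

[0, 0, 0, 1, 2, 3, 4, 5, 1, 1, 2, 1, 1, 2]

π[0] = 0
j=1 s[j]='a': π[1]=0 (border '')
j=2 s[j]='a': π[2]=0 (border '')
j=3 s[j]='b': π[3]=1 (border 'b')
j=4 s[j]='a': π[4]=2 (border 'ba')
j=5 s[j]='a': π[5]=3 (border 'baa')
j=6 s[j]='b': π[6]=4 (border 'baab')
j=7 s[j]='a': π[7]=5 (border 'baaba')
j=8 s[j]='b': k: 5→2→0; π[8]=1 (border 'b')
j=9 s[j]='b': k: 1→0; π[9]=1 (border 'b')
j=10 s[j]='a': π[10]=2 (border 'ba')
j=11 s[j]='b': k: 2→0; π[11]=1 (border 'b')
j=12 s[j]='b': k: 1→0; π[12]=1 (border 'b')
j=13 s[j]='a': π[13]=2 (border 'ba')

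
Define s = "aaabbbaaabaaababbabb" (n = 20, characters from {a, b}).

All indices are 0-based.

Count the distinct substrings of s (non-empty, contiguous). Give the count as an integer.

159

rank→(start, suffix):
  0 → (6, 'aaabaaababbabb')
  1 → (10, 'aaababbabb')
  2 → (0, 'aaabbbaaabaaababbabb')
  3 → (7, 'aabaaababbabb')
  4 → (11, 'aababbabb')
  5 → (1, 'aabbbaaabaaababbabb')
  6 → (8, 'abaaababbabb')
  7 → (12, 'ababbabb')
  8 → (17, 'abb')
  9 → (14, 'abbabb')
  10 → (2, 'abbbaaabaaababbabb')
  11 → (19, 'b')
  12 → (5, 'baaabaaababbabb')
  13 → (9, 'baaababbabb')
  14 → (16, 'babb')
  15 → (13, 'babbabb')
  16 → (18, 'bb')
  17 → (4, 'bbaaabaaababbabb')
  18 → (15, 'bbabb')
  19 → (3, 'bbbaaabaaababbabb')

SA = [6, 10, 0, 7, 11, 1, 8, 12, 17, 14, 2, 19, 5, 9, 16, 13, 18, 4, 15, 3]
rank  pair      lcp
   1  s[6:],s[10:]  5  'aaaba'
   2  s[10:],s[0:]  4  'aaab'
   3  s[0:],s[7:]  2  'aa'
   4  s[7:],s[11:]  4  'aaba'
   5  s[11:],s[1:]  3  'aab'
   6  s[1:],s[8:]  1  'a'
   7  s[8:],s[12:]  3  'aba'
   8  s[12:],s[17:]  2  'ab'
   9  s[17:],s[14:]  3  'abb'
  10  s[14:],s[2:]  3  'abb'
  11  s[2:],s[19:]  0  ''
  12  s[19:],s[5:]  1  'b'
  13  s[5:],s[9:]  6  'baaaba'
  14  s[9:],s[16:]  2  'ba'
  15  s[16:],s[13:]  4  'babb'
  16  s[13:],s[18:]  1  'b'
  17  s[18:],s[4:]  2  'bb'
  18  s[4:],s[15:]  3  'bba'
  19  s[15:],s[3:]  2  'bb'

n(n+1)/2 = 20·21/2 = 210
Σ LCP = 0 + 5 + 4 + 2 + 4 + 3 + 1 + 3 + 2 + 3 + 3 + 0 + 1 + 6 + 2 + 4 + 1 + 2 + 3 + 2 = 51
distinct = 210 − 51 = 159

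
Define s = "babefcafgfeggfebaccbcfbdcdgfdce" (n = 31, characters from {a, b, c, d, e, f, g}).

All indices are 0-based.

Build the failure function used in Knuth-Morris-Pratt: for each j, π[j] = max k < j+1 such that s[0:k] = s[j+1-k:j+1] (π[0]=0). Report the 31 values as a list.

π[0] = 0
j=1 s[j]='a': π[1]=0 (border '')
j=2 s[j]='b': π[2]=1 (border 'b')
j=3 s[j]='e': k: 1→0; π[3]=0 (border '')
j=4 s[j]='f': π[4]=0 (border '')
j=5 s[j]='c': π[5]=0 (border '')
j=6 s[j]='a': π[6]=0 (border '')
j=7 s[j]='f': π[7]=0 (border '')
j=8 s[j]='g': π[8]=0 (border '')
j=9 s[j]='f': π[9]=0 (border '')
j=10 s[j]='e': π[10]=0 (border '')
j=11 s[j]='g': π[11]=0 (border '')
j=12 s[j]='g': π[12]=0 (border '')
j=13 s[j]='f': π[13]=0 (border '')
j=14 s[j]='e': π[14]=0 (border '')
j=15 s[j]='b': π[15]=1 (border 'b')
j=16 s[j]='a': π[16]=2 (border 'ba')
j=17 s[j]='c': k: 2→0; π[17]=0 (border '')
j=18 s[j]='c': π[18]=0 (border '')
j=19 s[j]='b': π[19]=1 (border 'b')
j=20 s[j]='c': k: 1→0; π[20]=0 (border '')
j=21 s[j]='f': π[21]=0 (border '')
j=22 s[j]='b': π[22]=1 (border 'b')
j=23 s[j]='d': k: 1→0; π[23]=0 (border '')
j=24 s[j]='c': π[24]=0 (border '')
j=25 s[j]='d': π[25]=0 (border '')
j=26 s[j]='g': π[26]=0 (border '')
j=27 s[j]='f': π[27]=0 (border '')
j=28 s[j]='d': π[28]=0 (border '')
j=29 s[j]='c': π[29]=0 (border '')
j=30 s[j]='e': π[30]=0 (border '')

[0, 0, 1, 0, 0, 0, 0, 0, 0, 0, 0, 0, 0, 0, 0, 1, 2, 0, 0, 1, 0, 0, 1, 0, 0, 0, 0, 0, 0, 0, 0]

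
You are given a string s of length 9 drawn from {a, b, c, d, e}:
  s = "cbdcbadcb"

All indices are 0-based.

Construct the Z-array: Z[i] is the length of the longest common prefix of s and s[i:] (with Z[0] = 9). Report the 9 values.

[9, 0, 0, 2, 0, 0, 0, 2, 0]

Z[0]=9
i=1: i≥r, start 0; Z[1]=0
i=2: i≥r, start 0; Z[2]=0
i=3: i≥r, start 0; Z[3]=2 grow→box=[3,5)
i=4: min(r-i=1, Z[1]=0)=0; Z[4]=0
i=5: i≥r, start 0; Z[5]=0
i=6: i≥r, start 0; Z[6]=0
i=7: i≥r, start 0; Z[7]=2 grow→box=[7,9)
i=8: min(r-i=1, Z[1]=0)=0; Z[8]=0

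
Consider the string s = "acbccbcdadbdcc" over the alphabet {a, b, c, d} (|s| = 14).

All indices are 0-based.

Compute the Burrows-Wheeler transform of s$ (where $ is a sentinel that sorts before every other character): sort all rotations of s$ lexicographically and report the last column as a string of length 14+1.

c$dccdcacdbbcab

rank  rotation         last
    0  $acbccbcdadbdcc  c
    1  acbccbcdadbdcc$  $
    2  adbdcc$acbccbcd  d
    3  bccbcdadbdcc$ac  c
    4  bcdadbdcc$acbcc  c
    5  bdcc$acbccbcdad  d
    6  c$acbccbcdadbdc  c
    7  cbccbcdadbdcc$a  a
    8  cbcdadbdcc$acbc  c
    9  cc$acbccbcdadbd  d
   10  ccbcdadbdcc$acb  b
   11  cdadbdcc$acbccb  b
   12  dadbdcc$acbccbc  c
   13  dbdcc$acbccbcda  a
   14  dcc$acbccbcdadb  b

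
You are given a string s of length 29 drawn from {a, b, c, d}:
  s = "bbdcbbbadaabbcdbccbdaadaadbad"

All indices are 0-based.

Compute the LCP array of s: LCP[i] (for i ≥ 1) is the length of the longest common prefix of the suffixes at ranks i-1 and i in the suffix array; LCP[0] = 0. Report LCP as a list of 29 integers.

rank→(start, suffix):
  0 → (9, 'aabbcdbccbdaadaadbad')
  1 → (20, 'aadaadbad')
  2 → (23, 'aadbad')
  3 → (10, 'abbcdbccbdaadaadbad')
  4 → (27, 'ad')
  5 → (7, 'adaabbcdbccbdaadaadbad')
  6 → (21, 'adaadbad')
  7 → (24, 'adbad')
  8 → (26, 'bad')
  9 → (6, 'badaabbcdbccbdaadaadbad')
  10 → (5, 'bbadaabbcdbccbdaadaadbad')
  11 → (4, 'bbbadaabbcdbccbdaadaadbad')
  12 → (11, 'bbcdbccbdaadaadbad')
  13 → (0, 'bbdcbbbadaabbcdbccbdaadaadbad')
  14 → (15, 'bccbdaadaadbad')
  15 → (12, 'bcdbccbdaadaadbad')
  16 → (18, 'bdaadaadbad')
  17 → (1, 'bdcbbbadaabbcdbccbdaadaadbad')
  18 → (3, 'cbbbadaabbcdbccbdaadaadbad')
  19 → (17, 'cbdaadaadbad')
  20 → (16, 'ccbdaadaadbad')
  21 → (13, 'cdbccbdaadaadbad')
  22 → (28, 'd')
  23 → (8, 'daabbcdbccbdaadaadbad')
  24 → (19, 'daadaadbad')
  25 → (22, 'daadbad')
  26 → (25, 'dbad')
  27 → (14, 'dbccbdaadaadbad')
  28 → (2, 'dcbbbadaabbcdbccbdaadaadbad')

SA = [9, 20, 23, 10, 27, 7, 21, 24, 26, 6, 5, 4, 11, 0, 15, 12, 18, 1, 3, 17, 16, 13, 28, 8, 19, 22, 25, 14, 2]
[i] adj suffixes → lcp
  [1] 9/20 → 2 ('aa')
  [2] 20/23 → 3 ('aad')
  [3] 23/10 → 1 ('a')
  [4] 10/27 → 1 ('a')
  [5] 27/7 → 2 ('ad')
  [6] 7/21 → 4 ('adaa')
  [7] 21/24 → 2 ('ad')
  [8] 24/26 → 0 ('')
  [9] 26/6 → 3 ('bad')
  [10] 6/5 → 1 ('b')
  [11] 5/4 → 2 ('bb')
  [12] 4/11 → 2 ('bb')
  [13] 11/0 → 2 ('bb')
  [14] 0/15 → 1 ('b')
  [15] 15/12 → 2 ('bc')
  [16] 12/18 → 1 ('b')
  [17] 18/1 → 2 ('bd')
  [18] 1/3 → 0 ('')
  [19] 3/17 → 2 ('cb')
  [20] 17/16 → 1 ('c')
  [21] 16/13 → 1 ('c')
  [22] 13/28 → 0 ('')
  [23] 28/8 → 1 ('d')
  [24] 8/19 → 3 ('daa')
  [25] 19/22 → 4 ('daad')
  [26] 22/25 → 1 ('d')
  [27] 25/14 → 2 ('db')
  [28] 14/2 → 1 ('d')

[0, 2, 3, 1, 1, 2, 4, 2, 0, 3, 1, 2, 2, 2, 1, 2, 1, 2, 0, 2, 1, 1, 0, 1, 3, 4, 1, 2, 1]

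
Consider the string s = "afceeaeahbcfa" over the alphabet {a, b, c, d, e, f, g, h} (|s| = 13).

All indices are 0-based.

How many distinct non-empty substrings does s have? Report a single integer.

rank | idx | suffix
   0 |  12 | a
   1 |   5 | aeahbcfa
   2 |   0 | afceeaeahbcfa
   3 |   7 | ahbcfa
   4 |   9 | bcfa
   5 |   2 | ceeaeahbcfa
   6 |  10 | cfa
   7 |   4 | eaeahbcfa
   8 |   6 | eahbcfa
   9 |   3 | eeaeahbcfa
  10 |  11 | fa
  11 |   1 | fceeaeahbcfa
  12 |   8 | hbcfa

SA = [12, 5, 0, 7, 9, 2, 10, 4, 6, 3, 11, 1, 8]
[i] adj suffixes → lcp
  [1] 12/5 → 1 ('a')
  [2] 5/0 → 1 ('a')
  [3] 0/7 → 1 ('a')
  [4] 7/9 → 0 ('')
  [5] 9/2 → 0 ('')
  [6] 2/10 → 1 ('c')
  [7] 10/4 → 0 ('')
  [8] 4/6 → 2 ('ea')
  [9] 6/3 → 1 ('e')
  [10] 3/11 → 0 ('')
  [11] 11/1 → 1 ('f')
  [12] 1/8 → 0 ('')

n(n+1)/2 = 13·14/2 = 91
Σ LCP = 0 + 1 + 1 + 1 + 0 + 0 + 1 + 0 + 2 + 1 + 0 + 1 + 0 = 8
distinct = 91 − 8 = 83

83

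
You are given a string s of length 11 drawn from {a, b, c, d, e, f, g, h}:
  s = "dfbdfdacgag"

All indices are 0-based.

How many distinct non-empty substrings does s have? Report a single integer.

rank | idx | suffix
   0 |   6 | acgag
   1 |   9 | ag
   2 |   2 | bdfdacgag
   3 |   7 | cgag
   4 |   5 | dacgag
   5 |   0 | dfbdfdacgag
   6 |   3 | dfdacgag
   7 |   1 | fbdfdacgag
   8 |   4 | fdacgag
   9 |  10 | g
  10 |   8 | gag

SA = [6, 9, 2, 7, 5, 0, 3, 1, 4, 10, 8]
rank  pair      lcp
   1  s[6:],s[9:]  1  'a'
   2  s[9:],s[2:]  0  ''
   3  s[2:],s[7:]  0  ''
   4  s[7:],s[5:]  0  ''
   5  s[5:],s[0:]  1  'd'
   6  s[0:],s[3:]  2  'df'
   7  s[3:],s[1:]  0  ''
   8  s[1:],s[4:]  1  'f'
   9  s[4:],s[10:]  0  ''
  10  s[10:],s[8:]  1  'g'

n(n+1)/2 = 11·12/2 = 66
Σ LCP = 0 + 1 + 0 + 0 + 0 + 1 + 2 + 0 + 1 + 0 + 1 = 6
distinct = 66 − 6 = 60

60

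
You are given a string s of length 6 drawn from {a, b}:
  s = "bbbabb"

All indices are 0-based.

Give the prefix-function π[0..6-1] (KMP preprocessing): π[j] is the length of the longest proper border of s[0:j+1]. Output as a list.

π[0] = 0
j=1 s[j]='b': π[1]=1 (border 'b')
j=2 s[j]='b': π[2]=2 (border 'bb')
j=3 s[j]='a': k: 2→1→0; π[3]=0 (border '')
j=4 s[j]='b': π[4]=1 (border 'b')
j=5 s[j]='b': π[5]=2 (border 'bb')

[0, 1, 2, 0, 1, 2]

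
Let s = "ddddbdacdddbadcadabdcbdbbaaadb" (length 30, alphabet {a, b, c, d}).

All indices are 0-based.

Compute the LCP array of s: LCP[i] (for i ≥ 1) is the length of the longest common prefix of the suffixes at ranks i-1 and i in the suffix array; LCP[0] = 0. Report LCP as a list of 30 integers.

sorted suffixes:
  #0 SA[0]=25  'aaadb'
  #1 SA[1]=26  'aadb'
  #2 SA[2]=17  'abdcbdbbaaadb'
  #3 SA[3]=6  'acdddbadcadabdcbdbbaaadb'
  #4 SA[4]=15  'adabdcbdbbaaadb'
  #5 SA[5]=27  'adb'
  #6 SA[6]=12  'adcadabdcbdbbaaadb'
  #7 SA[7]=29  'b'
  #8 SA[8]=24  'baaadb'
  #9 SA[9]=11  'badcadabdcbdbbaaadb'
  #10 SA[10]=23  'bbaaadb'
  #11 SA[11]=4  'bdacdddbadcadabdcbdbbaaadb'
  #12 SA[12]=21  'bdbbaaadb'
  #13 SA[13]=18  'bdcbdbbaaadb'
  #14 SA[14]=14  'cadabdcbdbbaaadb'
  #15 SA[15]=20  'cbdbbaaadb'
  #16 SA[16]=7  'cdddbadcadabdcbdbbaaadb'
  #17 SA[17]=16  'dabdcbdbbaaadb'
  #18 SA[18]=5  'dacdddbadcadabdcbdbbaaadb'
  #19 SA[19]=28  'db'
  #20 SA[20]=10  'dbadcadabdcbdbbaaadb'
  #21 SA[21]=22  'dbbaaadb'
  #22 SA[22]=3  'dbdacdddbadcadabdcbdbbaaadb'
  #23 SA[23]=13  'dcadabdcbdbbaaadb'
  #24 SA[24]=19  'dcbdbbaaadb'
  #25 SA[25]=9  'ddbadcadabdcbdbbaaadb'
  #26 SA[26]=2  'ddbdacdddbadcadabdcbdbbaaadb'
  #27 SA[27]=8  'dddbadcadabdcbdbbaaadb'
  #28 SA[28]=1  'dddbdacdddbadcadabdcbdbbaaadb'
  #29 SA[29]=0  'ddddbdacdddbadcadabdcbdbbaaadb'

SA = [25, 26, 17, 6, 15, 27, 12, 29, 24, 11, 23, 4, 21, 18, 14, 20, 7, 16, 5, 28, 10, 22, 3, 13, 19, 9, 2, 8, 1, 0]
i: (SA[i-1],SA[i]) lcp shared
  1: (25,26) 2 'aa'
  2: (26,17) 1 'a'
  3: (17,6) 1 'a'
  4: (6,15) 1 'a'
  5: (15,27) 2 'ad'
  6: (27,12) 2 'ad'
  7: (12,29) 0 ''
  8: (29,24) 1 'b'
  9: (24,11) 2 'ba'
  10: (11,23) 1 'b'
  11: (23,4) 1 'b'
  12: (4,21) 2 'bd'
  13: (21,18) 2 'bd'
  14: (18,14) 0 ''
  15: (14,20) 1 'c'
  16: (20,7) 1 'c'
  17: (7,16) 0 ''
  18: (16,5) 2 'da'
  19: (5,28) 1 'd'
  20: (28,10) 2 'db'
  21: (10,22) 2 'db'
  22: (22,3) 2 'db'
  23: (3,13) 1 'd'
  24: (13,19) 2 'dc'
  25: (19,9) 1 'd'
  26: (9,2) 3 'ddb'
  27: (2,8) 2 'dd'
  28: (8,1) 4 'dddb'
  29: (1,0) 3 'ddd'

[0, 2, 1, 1, 1, 2, 2, 0, 1, 2, 1, 1, 2, 2, 0, 1, 1, 0, 2, 1, 2, 2, 2, 1, 2, 1, 3, 2, 4, 3]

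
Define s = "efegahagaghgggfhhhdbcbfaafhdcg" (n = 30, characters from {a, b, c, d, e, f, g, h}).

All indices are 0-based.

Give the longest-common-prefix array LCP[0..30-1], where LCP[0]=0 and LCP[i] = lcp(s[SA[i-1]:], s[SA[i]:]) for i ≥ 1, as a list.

rank→(start, suffix):
  0 → (23, 'aafhdcg')
  1 → (24, 'afhdcg')
  2 → (6, 'agaghgggfhhhdbcbfaafhdcg')
  3 → (8, 'aghgggfhhhdbcbfaafhdcg')
  4 → (4, 'ahagaghgggfhhhdbcbfaafhdcg')
  5 → (19, 'bcbfaafhdcg')
  6 → (21, 'bfaafhdcg')
  7 → (20, 'cbfaafhdcg')
  8 → (28, 'cg')
  9 → (18, 'dbcbfaafhdcg')
  10 → (27, 'dcg')
  11 → (0, 'efegahagaghgggfhhhdbcbfaafhdcg')
  12 → (2, 'egahagaghgggfhhhdbcbfaafhdcg')
  13 → (22, 'faafhdcg')
  14 → (1, 'fegahagaghgggfhhhdbcbfaafhdcg')
  15 → (25, 'fhdcg')
  16 → (14, 'fhhhdbcbfaafhdcg')
  17 → (29, 'g')
  18 → (7, 'gaghgggfhhhdbcbfaafhdcg')
  19 → (3, 'gahagaghgggfhhhdbcbfaafhdcg')
  20 → (13, 'gfhhhdbcbfaafhdcg')
  21 → (12, 'ggfhhhdbcbfaafhdcg')
  22 → (11, 'gggfhhhdbcbfaafhdcg')
  23 → (9, 'ghgggfhhhdbcbfaafhdcg')
  24 → (5, 'hagaghgggfhhhdbcbfaafhdcg')
  25 → (17, 'hdbcbfaafhdcg')
  26 → (26, 'hdcg')
  27 → (10, 'hgggfhhhdbcbfaafhdcg')
  28 → (16, 'hhdbcbfaafhdcg')
  29 → (15, 'hhhdbcbfaafhdcg')

SA = [23, 24, 6, 8, 4, 19, 21, 20, 28, 18, 27, 0, 2, 22, 1, 25, 14, 29, 7, 3, 13, 12, 11, 9, 5, 17, 26, 10, 16, 15]
rank  pair      lcp
   1  s[23:],s[24:]  1  'a'
   2  s[24:],s[6:]  1  'a'
   3  s[6:],s[8:]  2  'ag'
   4  s[8:],s[4:]  1  'a'
   5  s[4:],s[19:]  0  ''
   6  s[19:],s[21:]  1  'b'
   7  s[21:],s[20:]  0  ''
   8  s[20:],s[28:]  1  'c'
   9  s[28:],s[18:]  0  ''
  10  s[18:],s[27:]  1  'd'
  11  s[27:],s[0:]  0  ''
  12  s[0:],s[2:]  1  'e'
  13  s[2:],s[22:]  0  ''
  14  s[22:],s[1:]  1  'f'
  15  s[1:],s[25:]  1  'f'
  16  s[25:],s[14:]  2  'fh'
  17  s[14:],s[29:]  0  ''
  18  s[29:],s[7:]  1  'g'
  19  s[7:],s[3:]  2  'ga'
  20  s[3:],s[13:]  1  'g'
  21  s[13:],s[12:]  1  'g'
  22  s[12:],s[11:]  2  'gg'
  23  s[11:],s[9:]  1  'g'
  24  s[9:],s[5:]  0  ''
  25  s[5:],s[17:]  1  'h'
  26  s[17:],s[26:]  2  'hd'
  27  s[26:],s[10:]  1  'h'
  28  s[10:],s[16:]  1  'h'
  29  s[16:],s[15:]  2  'hh'

[0, 1, 1, 2, 1, 0, 1, 0, 1, 0, 1, 0, 1, 0, 1, 1, 2, 0, 1, 2, 1, 1, 2, 1, 0, 1, 2, 1, 1, 2]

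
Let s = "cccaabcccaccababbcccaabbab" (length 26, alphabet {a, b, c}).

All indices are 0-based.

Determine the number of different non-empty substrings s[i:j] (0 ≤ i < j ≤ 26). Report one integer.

292

sorted suffixes:
  #0 SA[0]=20  'aabbab'
  #1 SA[1]=3  'aabcccaccababbcccaabbab'
  #2 SA[2]=24  'ab'
  #3 SA[3]=12  'ababbcccaabbab'
  #4 SA[4]=21  'abbab'
  #5 SA[5]=14  'abbcccaabbab'
  #6 SA[6]=4  'abcccaccababbcccaabbab'
  #7 SA[7]=9  'accababbcccaabbab'
  #8 SA[8]=25  'b'
  #9 SA[9]=23  'bab'
  #10 SA[10]=13  'babbcccaabbab'
  #11 SA[11]=22  'bbab'
  #12 SA[12]=15  'bbcccaabbab'
  #13 SA[13]=16  'bcccaabbab'
  #14 SA[14]=5  'bcccaccababbcccaabbab'
  #15 SA[15]=19  'caabbab'
  #16 SA[16]=2  'caabcccaccababbcccaabbab'
  #17 SA[17]=11  'cababbcccaabbab'
  #18 SA[18]=8  'caccababbcccaabbab'
  #19 SA[19]=18  'ccaabbab'
  #20 SA[20]=1  'ccaabcccaccababbcccaabbab'
  #21 SA[21]=10  'ccababbcccaabbab'
  #22 SA[22]=7  'ccaccababbcccaabbab'
  #23 SA[23]=17  'cccaabbab'
  #24 SA[24]=0  'cccaabcccaccababbcccaabbab'
  #25 SA[25]=6  'cccaccababbcccaabbab'

SA = [20, 3, 24, 12, 21, 14, 4, 9, 25, 23, 13, 22, 15, 16, 5, 19, 2, 11, 8, 18, 1, 10, 7, 17, 0, 6]
rank  pair      lcp
   1  s[20:],s[3:]  3  'aab'
   2  s[3:],s[24:]  1  'a'
   3  s[24:],s[12:]  2  'ab'
   4  s[12:],s[21:]  2  'ab'
   5  s[21:],s[14:]  3  'abb'
   6  s[14:],s[4:]  2  'ab'
   7  s[4:],s[9:]  1  'a'
   8  s[9:],s[25:]  0  ''
   9  s[25:],s[23:]  1  'b'
  10  s[23:],s[13:]  3  'bab'
  11  s[13:],s[22:]  1  'b'
  12  s[22:],s[15:]  2  'bb'
  13  s[15:],s[16:]  1  'b'
  14  s[16:],s[5:]  5  'bccca'
  15  s[5:],s[19:]  0  ''
  16  s[19:],s[2:]  4  'caab'
  17  s[2:],s[11:]  2  'ca'
  18  s[11:],s[8:]  2  'ca'
  19  s[8:],s[18:]  1  'c'
  20  s[18:],s[1:]  5  'ccaab'
  21  s[1:],s[10:]  3  'cca'
  22  s[10:],s[7:]  3  'cca'
  23  s[7:],s[17:]  2  'cc'
  24  s[17:],s[0:]  6  'cccaab'
  25  s[0:],s[6:]  4  'ccca'

n(n+1)/2 = 26·27/2 = 351
Σ LCP = 0 + 3 + 1 + 2 + 2 + 3 + 2 + 1 + 0 + 1 + 3 + 1 + 2 + 1 + 5 + 0 + 4 + 2 + 2 + 1 + 5 + 3 + 3 + 2 + 6 + 4 = 59
distinct = 351 − 59 = 292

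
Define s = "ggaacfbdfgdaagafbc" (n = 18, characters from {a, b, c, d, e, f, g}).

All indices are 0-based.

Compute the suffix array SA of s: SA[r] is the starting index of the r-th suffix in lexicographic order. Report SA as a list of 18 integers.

[2, 11, 3, 14, 12, 16, 6, 17, 4, 10, 7, 15, 5, 8, 1, 13, 9, 0]

sorted suffixes:
  #0 SA[0]=2  'aacfbdfgdaagafbc'
  #1 SA[1]=11  'aagafbc'
  #2 SA[2]=3  'acfbdfgdaagafbc'
  #3 SA[3]=14  'afbc'
  #4 SA[4]=12  'agafbc'
  #5 SA[5]=16  'bc'
  #6 SA[6]=6  'bdfgdaagafbc'
  #7 SA[7]=17  'c'
  #8 SA[8]=4  'cfbdfgdaagafbc'
  #9 SA[9]=10  'daagafbc'
  #10 SA[10]=7  'dfgdaagafbc'
  #11 SA[11]=15  'fbc'
  #12 SA[12]=5  'fbdfgdaagafbc'
  #13 SA[13]=8  'fgdaagafbc'
  #14 SA[14]=1  'gaacfbdfgdaagafbc'
  #15 SA[15]=13  'gafbc'
  #16 SA[16]=9  'gdaagafbc'
  #17 SA[17]=0  'ggaacfbdfgdaagafbc'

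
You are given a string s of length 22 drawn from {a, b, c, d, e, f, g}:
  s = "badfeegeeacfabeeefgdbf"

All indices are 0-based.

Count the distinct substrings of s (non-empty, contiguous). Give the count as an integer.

sorted suffixes:
  #0 SA[0]=12  'abeeefgdbf'
  #1 SA[1]=9  'acfabeeefgdbf'
  #2 SA[2]=1  'adfeegeeacfabeeefgdbf'
  #3 SA[3]=0  'badfeegeeacfabeeefgdbf'
  #4 SA[4]=13  'beeefgdbf'
  #5 SA[5]=20  'bf'
  #6 SA[6]=10  'cfabeeefgdbf'
  #7 SA[7]=19  'dbf'
  #8 SA[8]=2  'dfeegeeacfabeeefgdbf'
  #9 SA[9]=8  'eacfabeeefgdbf'
  #10 SA[10]=7  'eeacfabeeefgdbf'
  #11 SA[11]=14  'eeefgdbf'
  #12 SA[12]=15  'eefgdbf'
  #13 SA[13]=4  'eegeeacfabeeefgdbf'
  #14 SA[14]=16  'efgdbf'
  #15 SA[15]=5  'egeeacfabeeefgdbf'
  #16 SA[16]=21  'f'
  #17 SA[17]=11  'fabeeefgdbf'
  #18 SA[18]=3  'feegeeacfabeeefgdbf'
  #19 SA[19]=17  'fgdbf'
  #20 SA[20]=18  'gdbf'
  #21 SA[21]=6  'geeacfabeeefgdbf'

SA = [12, 9, 1, 0, 13, 20, 10, 19, 2, 8, 7, 14, 15, 4, 16, 5, 21, 11, 3, 17, 18, 6]
rank  pair      lcp
   1  s[12:],s[9:]  1  'a'
   2  s[9:],s[1:]  1  'a'
   3  s[1:],s[0:]  0  ''
   4  s[0:],s[13:]  1  'b'
   5  s[13:],s[20:]  1  'b'
   6  s[20:],s[10:]  0  ''
   7  s[10:],s[19:]  0  ''
   8  s[19:],s[2:]  1  'd'
   9  s[2:],s[8:]  0  ''
  10  s[8:],s[7:]  1  'e'
  11  s[7:],s[14:]  2  'ee'
  12  s[14:],s[15:]  2  'ee'
  13  s[15:],s[4:]  2  'ee'
  14  s[4:],s[16:]  1  'e'
  15  s[16:],s[5:]  1  'e'
  16  s[5:],s[21:]  0  ''
  17  s[21:],s[11:]  1  'f'
  18  s[11:],s[3:]  1  'f'
  19  s[3:],s[17:]  1  'f'
  20  s[17:],s[18:]  0  ''
  21  s[18:],s[6:]  1  'g'

n(n+1)/2 = 22·23/2 = 253
Σ LCP = 0 + 1 + 1 + 0 + 1 + 1 + 0 + 0 + 1 + 0 + 1 + 2 + 2 + 2 + 1 + 1 + 0 + 1 + 1 + 1 + 0 + 1 = 18
distinct = 253 − 18 = 235

235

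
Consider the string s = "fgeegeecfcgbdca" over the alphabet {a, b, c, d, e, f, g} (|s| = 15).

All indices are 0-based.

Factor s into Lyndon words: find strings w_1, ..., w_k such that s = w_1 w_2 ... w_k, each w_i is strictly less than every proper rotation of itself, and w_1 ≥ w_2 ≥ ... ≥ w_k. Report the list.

["fg", "eeg", "e", "e", "cfcg", "bdc", "a"]

emit factor 1: 'fg' (i=0, period=2)
emit factor 2: 'eeg' (i=2, period=3)
emit factor 3: 'e' (i=5, period=1)
emit factor 4: 'e' (i=6, period=1)
emit factor 5: 'cfcg' (i=7, period=4)
emit factor 6: 'bdc' (i=11, period=3)
emit factor 7: 'a' (i=14, period=1)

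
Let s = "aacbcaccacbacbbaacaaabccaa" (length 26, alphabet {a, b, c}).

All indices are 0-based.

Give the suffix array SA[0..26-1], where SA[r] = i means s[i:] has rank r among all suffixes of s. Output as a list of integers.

[25, 24, 18, 19, 15, 0, 20, 16, 8, 11, 1, 5, 14, 10, 13, 3, 21, 23, 17, 7, 4, 9, 12, 2, 22, 6]

rank | idx | suffix
   0 |  25 | a
   1 |  24 | aa
   2 |  18 | aaabccaa
   3 |  19 | aabccaa
   4 |  15 | aacaaabccaa
   5 |   0 | aacbcaccacbacbbaacaaabccaa
   6 |  20 | abccaa
   7 |  16 | acaaabccaa
   8 |   8 | acbacbbaacaaabccaa
   9 |  11 | acbbaacaaabccaa
  10 |   1 | acbcaccacbacbbaacaaabccaa
  11 |   5 | accacbacbbaacaaabccaa
  12 |  14 | baacaaabccaa
  13 |  10 | bacbbaacaaabccaa
  14 |  13 | bbaacaaabccaa
  15 |   3 | bcaccacbacbbaacaaabccaa
  16 |  21 | bccaa
  17 |  23 | caa
  18 |  17 | caaabccaa
  19 |   7 | cacbacbbaacaaabccaa
  20 |   4 | caccacbacbbaacaaabccaa
  21 |   9 | cbacbbaacaaabccaa
  22 |  12 | cbbaacaaabccaa
  23 |   2 | cbcaccacbacbbaacaaabccaa
  24 |  22 | ccaa
  25 |   6 | ccacbacbbaacaaabccaa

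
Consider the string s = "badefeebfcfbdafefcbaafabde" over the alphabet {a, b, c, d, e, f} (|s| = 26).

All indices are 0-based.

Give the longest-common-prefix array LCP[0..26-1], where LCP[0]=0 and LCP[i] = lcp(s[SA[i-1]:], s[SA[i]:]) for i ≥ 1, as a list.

rank | idx | suffix
   0 |  19 | aafabde
   1 |  22 | abde
   2 |   1 | adefeebfcfbdafefcbaafabde
   3 |  20 | afabde
   4 |  13 | afefcbaafabde
   5 |  18 | baafabde
   6 |   0 | badefeebfcfbdafefcbaafabde
   7 |  11 | bdafefcbaafabde
   8 |  23 | bde
   9 |   7 | bfcfbdafefcbaafabde
  10 |  17 | cbaafabde
  11 |   9 | cfbdafefcbaafabde
  12 |  12 | dafefcbaafabde
  13 |  24 | de
  14 |   2 | defeebfcfbdafefcbaafabde
  15 |  25 | e
  16 |   6 | ebfcfbdafefcbaafabde
  17 |   5 | eebfcfbdafefcbaafabde
  18 |  15 | efcbaafabde
  19 |   3 | efeebfcfbdafefcbaafabde
  20 |  21 | fabde
  21 |  10 | fbdafefcbaafabde
  22 |  16 | fcbaafabde
  23 |   8 | fcfbdafefcbaafabde
  24 |   4 | feebfcfbdafefcbaafabde
  25 |  14 | fefcbaafabde

SA = [19, 22, 1, 20, 13, 18, 0, 11, 23, 7, 17, 9, 12, 24, 2, 25, 6, 5, 15, 3, 21, 10, 16, 8, 4, 14]
i: (SA[i-1],SA[i]) lcp shared
  1: (19,22) 1 'a'
  2: (22,1) 1 'a'
  3: (1,20) 1 'a'
  4: (20,13) 2 'af'
  5: (13,18) 0 ''
  6: (18,0) 2 'ba'
  7: (0,11) 1 'b'
  8: (11,23) 2 'bd'
  9: (23,7) 1 'b'
  10: (7,17) 0 ''
  11: (17,9) 1 'c'
  12: (9,12) 0 ''
  13: (12,24) 1 'd'
  14: (24,2) 2 'de'
  15: (2,25) 0 ''
  16: (25,6) 1 'e'
  17: (6,5) 1 'e'
  18: (5,15) 1 'e'
  19: (15,3) 2 'ef'
  20: (3,21) 0 ''
  21: (21,10) 1 'f'
  22: (10,16) 1 'f'
  23: (16,8) 2 'fc'
  24: (8,4) 1 'f'
  25: (4,14) 2 'fe'

[0, 1, 1, 1, 2, 0, 2, 1, 2, 1, 0, 1, 0, 1, 2, 0, 1, 1, 1, 2, 0, 1, 1, 2, 1, 2]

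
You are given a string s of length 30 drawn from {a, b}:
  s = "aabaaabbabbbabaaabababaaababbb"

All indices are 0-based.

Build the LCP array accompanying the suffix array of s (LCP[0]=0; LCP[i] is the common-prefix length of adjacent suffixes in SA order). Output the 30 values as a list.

[0, 6, 4, 2, 4, 5, 3, 1, 8, 6, 3, 5, 4, 2, 3, 4, 0, 1, 7, 5, 2, 9, 4, 3, 5, 1, 2, 4, 2, 3]

rank | idx | suffix
   0 |  14 | aaabababaaababbb
   1 |  22 | aaababbb
   2 |   3 | aaabbabbbabaaabababaaababbb
   3 |   0 | aabaaabbabbbabaaabababaaababbb
   4 |  15 | aabababaaababbb
   5 |  23 | aababbb
   6 |   4 | aabbabbbabaaabababaaababbb
   7 |  12 | abaaabababaaababbb
   8 |  20 | abaaababbb
   9 |   1 | abaaabbabbbabaaabababaaababbb
  10 |  18 | ababaaababbb
  11 |  16 | abababaaababbb
  12 |  24 | ababbb
  13 |   5 | abbabbbabaaabababaaababbb
  14 |  26 | abbb
  15 |   8 | abbbabaaabababaaababbb
  16 |  29 | b
  17 |  13 | baaabababaaababbb
  18 |  21 | baaababbb
  19 |   2 | baaabbabbbabaaabababaaababbb
  20 |  11 | babaaabababaaababbb
  21 |  19 | babaaababbb
  22 |  17 | bababaaababbb
  23 |  25 | babbb
  24 |   7 | babbbabaaabababaaababbb
  25 |  28 | bb
  26 |  10 | bbabaaabababaaababbb
  27 |   6 | bbabbbabaaabababaaababbb
  28 |  27 | bbb
  29 |   9 | bbbabaaabababaaababbb

SA = [14, 22, 3, 0, 15, 23, 4, 12, 20, 1, 18, 16, 24, 5, 26, 8, 29, 13, 21, 2, 11, 19, 17, 25, 7, 28, 10, 6, 27, 9]
i: (SA[i-1],SA[i]) lcp shared
  1: (14,22) 6 'aaabab'
  2: (22,3) 4 'aaab'
  3: (3,0) 2 'aa'
  4: (0,15) 4 'aaba'
  5: (15,23) 5 'aabab'
  6: (23,4) 3 'aab'
  7: (4,12) 1 'a'
  8: (12,20) 8 'abaaabab'
  9: (20,1) 6 'abaaab'
  10: (1,18) 3 'aba'
  11: (18,16) 5 'ababa'
  12: (16,24) 4 'abab'
  13: (24,5) 2 'ab'
  14: (5,26) 3 'abb'
  15: (26,8) 4 'abbb'
  16: (8,29) 0 ''
  17: (29,13) 1 'b'
  18: (13,21) 7 'baaabab'
  19: (21,2) 5 'baaab'
  20: (2,11) 2 'ba'
  21: (11,19) 9 'babaaabab'
  22: (19,17) 4 'baba'
  23: (17,25) 3 'bab'
  24: (25,7) 5 'babbb'
  25: (7,28) 1 'b'
  26: (28,10) 2 'bb'
  27: (10,6) 4 'bbab'
  28: (6,27) 2 'bb'
  29: (27,9) 3 'bbb'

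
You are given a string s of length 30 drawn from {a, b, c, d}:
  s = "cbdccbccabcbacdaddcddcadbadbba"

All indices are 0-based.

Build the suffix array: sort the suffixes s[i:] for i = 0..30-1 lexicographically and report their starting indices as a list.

[29, 8, 12, 22, 25, 15, 28, 11, 24, 27, 9, 5, 1, 7, 21, 10, 4, 0, 6, 3, 13, 18, 14, 23, 26, 20, 2, 17, 19, 16]

sorted suffixes:
  #0 SA[0]=29  'a'
  #1 SA[1]=8  'abcbacdaddcddcadbadbba'
  #2 SA[2]=12  'acdaddcddcadbadbba'
  #3 SA[3]=22  'adbadbba'
  #4 SA[4]=25  'adbba'
  #5 SA[5]=15  'addcddcadbadbba'
  #6 SA[6]=28  'ba'
  #7 SA[7]=11  'bacdaddcddcadbadbba'
  #8 SA[8]=24  'badbba'
  #9 SA[9]=27  'bba'
  #10 SA[10]=9  'bcbacdaddcddcadbadbba'
  #11 SA[11]=5  'bccabcbacdaddcddcadbadbba'
  #12 SA[12]=1  'bdccbccabcbacdaddcddcadbadbba'
  #13 SA[13]=7  'cabcbacdaddcddcadbadbba'
  #14 SA[14]=21  'cadbadbba'
  #15 SA[15]=10  'cbacdaddcddcadbadbba'
  #16 SA[16]=4  'cbccabcbacdaddcddcadbadbba'
  #17 SA[17]=0  'cbdccbccabcbacdaddcddcadbadbba'
  #18 SA[18]=6  'ccabcbacdaddcddcadbadbba'
  #19 SA[19]=3  'ccbccabcbacdaddcddcadbadbba'
  #20 SA[20]=13  'cdaddcddcadbadbba'
  #21 SA[21]=18  'cddcadbadbba'
  #22 SA[22]=14  'daddcddcadbadbba'
  #23 SA[23]=23  'dbadbba'
  #24 SA[24]=26  'dbba'
  #25 SA[25]=20  'dcadbadbba'
  #26 SA[26]=2  'dccbccabcbacdaddcddcadbadbba'
  #27 SA[27]=17  'dcddcadbadbba'
  #28 SA[28]=19  'ddcadbadbba'
  #29 SA[29]=16  'ddcddcadbadbba'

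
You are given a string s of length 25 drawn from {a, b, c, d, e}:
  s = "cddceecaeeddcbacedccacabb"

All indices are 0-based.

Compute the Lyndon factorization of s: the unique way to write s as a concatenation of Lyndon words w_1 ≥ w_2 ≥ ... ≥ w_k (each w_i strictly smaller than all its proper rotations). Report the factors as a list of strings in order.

["cddcee", "c", "aeeddcb", "acedcc", "ac", "abb"]

emit factor 1: 'cddcee' (i=0, period=6)
emit factor 2: 'c' (i=6, period=1)
emit factor 3: 'aeeddcb' (i=7, period=7)
emit factor 4: 'acedcc' (i=14, period=6)
emit factor 5: 'ac' (i=20, period=2)
emit factor 6: 'abb' (i=22, period=3)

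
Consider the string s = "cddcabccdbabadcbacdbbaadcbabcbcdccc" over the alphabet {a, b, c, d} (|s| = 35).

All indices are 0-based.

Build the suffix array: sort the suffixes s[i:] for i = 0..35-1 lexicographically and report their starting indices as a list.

[21, 10, 26, 4, 16, 22, 12, 20, 9, 25, 15, 11, 19, 27, 5, 29, 34, 3, 24, 14, 28, 33, 32, 6, 7, 17, 30, 0, 8, 18, 2, 23, 13, 31, 1]

rank→(start, suffix):
  0 → (21, 'aadcbabcbcdccc')
  1 → (10, 'abadcbacdbbaadcbabcbcdccc')
  2 → (26, 'abcbcdccc')
  3 → (4, 'abccdbabadcbacdbbaadcbabcbcdccc')
  4 → (16, 'acdbbaadcbabcbcdccc')
  5 → (22, 'adcbabcbcdccc')
  6 → (12, 'adcbacdbbaadcbabcbcdccc')
  7 → (20, 'baadcbabcbcdccc')
  8 → (9, 'babadcbacdbbaadcbabcbcdccc')
  9 → (25, 'babcbcdccc')
  10 → (15, 'bacdbbaadcbabcbcdccc')
  11 → (11, 'badcbacdbbaadcbabcbcdccc')
  12 → (19, 'bbaadcbabcbcdccc')
  13 → (27, 'bcbcdccc')
  14 → (5, 'bccdbabadcbacdbbaadcbabcbcdccc')
  15 → (29, 'bcdccc')
  16 → (34, 'c')
  17 → (3, 'cabccdbabadcbacdbbaadcbabcbcdccc')
  18 → (24, 'cbabcbcdccc')
  19 → (14, 'cbacdbbaadcbabcbcdccc')
  20 → (28, 'cbcdccc')
  21 → (33, 'cc')
  22 → (32, 'ccc')
  23 → (6, 'ccdbabadcbacdbbaadcbabcbcdccc')
  24 → (7, 'cdbabadcbacdbbaadcbabcbcdccc')
  25 → (17, 'cdbbaadcbabcbcdccc')
  26 → (30, 'cdccc')
  27 → (0, 'cddcabccdbabadcbacdbbaadcbabcbcdccc')
  28 → (8, 'dbabadcbacdbbaadcbabcbcdccc')
  29 → (18, 'dbbaadcbabcbcdccc')
  30 → (2, 'dcabccdbabadcbacdbbaadcbabcbcdccc')
  31 → (23, 'dcbabcbcdccc')
  32 → (13, 'dcbacdbbaadcbabcbcdccc')
  33 → (31, 'dccc')
  34 → (1, 'ddcabccdbabadcbacdbbaadcbabcbcdccc')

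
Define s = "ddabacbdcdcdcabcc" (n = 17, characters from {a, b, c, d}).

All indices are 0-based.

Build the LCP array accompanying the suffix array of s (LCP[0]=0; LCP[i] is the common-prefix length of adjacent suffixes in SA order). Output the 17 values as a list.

sorted suffixes:
  #0 SA[0]=2  'abacbdcdcdcabcc'
  #1 SA[1]=13  'abcc'
  #2 SA[2]=4  'acbdcdcdcabcc'
  #3 SA[3]=3  'bacbdcdcdcabcc'
  #4 SA[4]=14  'bcc'
  #5 SA[5]=6  'bdcdcdcabcc'
  #6 SA[6]=16  'c'
  #7 SA[7]=12  'cabcc'
  #8 SA[8]=5  'cbdcdcdcabcc'
  #9 SA[9]=15  'cc'
  #10 SA[10]=10  'cdcabcc'
  #11 SA[11]=8  'cdcdcabcc'
  #12 SA[12]=1  'dabacbdcdcdcabcc'
  #13 SA[13]=11  'dcabcc'
  #14 SA[14]=9  'dcdcabcc'
  #15 SA[15]=7  'dcdcdcabcc'
  #16 SA[16]=0  'ddabacbdcdcdcabcc'

SA = [2, 13, 4, 3, 14, 6, 16, 12, 5, 15, 10, 8, 1, 11, 9, 7, 0]
[i] adj suffixes → lcp
  [1] 2/13 → 2 ('ab')
  [2] 13/4 → 1 ('a')
  [3] 4/3 → 0 ('')
  [4] 3/14 → 1 ('b')
  [5] 14/6 → 1 ('b')
  [6] 6/16 → 0 ('')
  [7] 16/12 → 1 ('c')
  [8] 12/5 → 1 ('c')
  [9] 5/15 → 1 ('c')
  [10] 15/10 → 1 ('c')
  [11] 10/8 → 3 ('cdc')
  [12] 8/1 → 0 ('')
  [13] 1/11 → 1 ('d')
  [14] 11/9 → 2 ('dc')
  [15] 9/7 → 4 ('dcdc')
  [16] 7/0 → 1 ('d')

[0, 2, 1, 0, 1, 1, 0, 1, 1, 1, 1, 3, 0, 1, 2, 4, 1]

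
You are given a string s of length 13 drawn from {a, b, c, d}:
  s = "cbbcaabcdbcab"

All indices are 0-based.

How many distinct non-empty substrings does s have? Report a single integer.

sorted suffixes:
  #0 SA[0]=4  'aabcdbcab'
  #1 SA[1]=11  'ab'
  #2 SA[2]=5  'abcdbcab'
  #3 SA[3]=12  'b'
  #4 SA[4]=1  'bbcaabcdbcab'
  #5 SA[5]=2  'bcaabcdbcab'
  #6 SA[6]=9  'bcab'
  #7 SA[7]=6  'bcdbcab'
  #8 SA[8]=3  'caabcdbcab'
  #9 SA[9]=10  'cab'
  #10 SA[10]=0  'cbbcaabcdbcab'
  #11 SA[11]=7  'cdbcab'
  #12 SA[12]=8  'dbcab'

SA = [4, 11, 5, 12, 1, 2, 9, 6, 3, 10, 0, 7, 8]
i: (SA[i-1],SA[i]) lcp shared
  1: (4,11) 1 'a'
  2: (11,5) 2 'ab'
  3: (5,12) 0 ''
  4: (12,1) 1 'b'
  5: (1,2) 1 'b'
  6: (2,9) 3 'bca'
  7: (9,6) 2 'bc'
  8: (6,3) 0 ''
  9: (3,10) 2 'ca'
  10: (10,0) 1 'c'
  11: (0,7) 1 'c'
  12: (7,8) 0 ''

n(n+1)/2 = 13·14/2 = 91
Σ LCP = 0 + 1 + 2 + 0 + 1 + 1 + 3 + 2 + 0 + 2 + 1 + 1 + 0 = 14
distinct = 91 − 14 = 77

77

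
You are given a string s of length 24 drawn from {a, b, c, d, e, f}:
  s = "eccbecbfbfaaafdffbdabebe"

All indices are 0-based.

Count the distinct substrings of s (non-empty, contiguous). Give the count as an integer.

rank | idx | suffix
   0 |  10 | aaafdffbdabebe
   1 |  11 | aafdffbdabebe
   2 |  19 | abebe
   3 |  12 | afdffbdabebe
   4 |  17 | bdabebe
   5 |  22 | be
   6 |  20 | bebe
   7 |   3 | becbfbfaaafdffbdabebe
   8 |   8 | bfaaafdffbdabebe
   9 |   6 | bfbfaaafdffbdabebe
  10 |   2 | cbecbfbfaaafdffbdabebe
  11 |   5 | cbfbfaaafdffbdabebe
  12 |   1 | ccbecbfbfaaafdffbdabebe
  13 |  18 | dabebe
  14 |  14 | dffbdabebe
  15 |  23 | e
  16 |  21 | ebe
  17 |   4 | ecbfbfaaafdffbdabebe
  18 |   0 | eccbecbfbfaaafdffbdabebe
  19 |   9 | faaafdffbdabebe
  20 |  16 | fbdabebe
  21 |   7 | fbfaaafdffbdabebe
  22 |  13 | fdffbdabebe
  23 |  15 | ffbdabebe

SA = [10, 11, 19, 12, 17, 22, 20, 3, 8, 6, 2, 5, 1, 18, 14, 23, 21, 4, 0, 9, 16, 7, 13, 15]
[i] adj suffixes → lcp
  [1] 10/11 → 2 ('aa')
  [2] 11/19 → 1 ('a')
  [3] 19/12 → 1 ('a')
  [4] 12/17 → 0 ('')
  [5] 17/22 → 1 ('b')
  [6] 22/20 → 2 ('be')
  [7] 20/3 → 2 ('be')
  [8] 3/8 → 1 ('b')
  [9] 8/6 → 2 ('bf')
  [10] 6/2 → 0 ('')
  [11] 2/5 → 2 ('cb')
  [12] 5/1 → 1 ('c')
  [13] 1/18 → 0 ('')
  [14] 18/14 → 1 ('d')
  [15] 14/23 → 0 ('')
  [16] 23/21 → 1 ('e')
  [17] 21/4 → 1 ('e')
  [18] 4/0 → 2 ('ec')
  [19] 0/9 → 0 ('')
  [20] 9/16 → 1 ('f')
  [21] 16/7 → 2 ('fb')
  [22] 7/13 → 1 ('f')
  [23] 13/15 → 1 ('f')

n(n+1)/2 = 24·25/2 = 300
Σ LCP = 0 + 2 + 1 + 1 + 0 + 1 + 2 + 2 + 1 + 2 + 0 + 2 + 1 + 0 + 1 + 0 + 1 + 1 + 2 + 0 + 1 + 2 + 1 + 1 = 25
distinct = 300 − 25 = 275

275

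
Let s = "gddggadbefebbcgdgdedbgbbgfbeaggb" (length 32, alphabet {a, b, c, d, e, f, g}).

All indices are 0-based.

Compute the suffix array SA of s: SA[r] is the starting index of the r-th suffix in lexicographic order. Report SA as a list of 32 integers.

rank→(start, suffix):
  0 → (5, 'adbefebbcgdgdedbgbbgfbeaggb')
  1 → (28, 'aggb')
  2 → (31, 'b')
  3 → (11, 'bbcgdgdedbgbbgfbeaggb')
  4 → (22, 'bbgfbeaggb')
  5 → (12, 'bcgdgdedbgbbgfbeaggb')
  6 → (26, 'beaggb')
  7 → (7, 'befebbcgdgdedbgbbgfbeaggb')
  8 → (20, 'bgbbgfbeaggb')
  9 → (23, 'bgfbeaggb')
  10 → (13, 'cgdgdedbgbbgfbeaggb')
  11 → (6, 'dbefebbcgdgdedbgbbgfbeaggb')
  12 → (19, 'dbgbbgfbeaggb')
  13 → (1, 'ddggadbefebbcgdgdedbgbbgfbeaggb')
  14 → (17, 'dedbgbbgfbeaggb')
  15 → (15, 'dgdedbgbbgfbeaggb')
  16 → (2, 'dggadbefebbcgdgdedbgbbgfbeaggb')
  17 → (27, 'eaggb')
  18 → (10, 'ebbcgdgdedbgbbgfbeaggb')
  19 → (18, 'edbgbbgfbeaggb')
  20 → (8, 'efebbcgdgdedbgbbgfbeaggb')
  21 → (25, 'fbeaggb')
  22 → (9, 'febbcgdgdedbgbbgfbeaggb')
  23 → (4, 'gadbefebbcgdgdedbgbbgfbeaggb')
  24 → (30, 'gb')
  25 → (21, 'gbbgfbeaggb')
  26 → (0, 'gddggadbefebbcgdgdedbgbbgfbeaggb')
  27 → (16, 'gdedbgbbgfbeaggb')
  28 → (14, 'gdgdedbgbbgfbeaggb')
  29 → (24, 'gfbeaggb')
  30 → (3, 'ggadbefebbcgdgdedbgbbgfbeaggb')
  31 → (29, 'ggb')

[5, 28, 31, 11, 22, 12, 26, 7, 20, 23, 13, 6, 19, 1, 17, 15, 2, 27, 10, 18, 8, 25, 9, 4, 30, 21, 0, 16, 14, 24, 3, 29]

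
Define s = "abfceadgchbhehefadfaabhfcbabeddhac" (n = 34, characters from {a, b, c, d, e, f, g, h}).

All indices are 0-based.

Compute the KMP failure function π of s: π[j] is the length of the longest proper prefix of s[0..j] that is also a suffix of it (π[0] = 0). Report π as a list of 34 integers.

[0, 0, 0, 0, 0, 1, 0, 0, 0, 0, 0, 0, 0, 0, 0, 0, 1, 0, 0, 1, 1, 2, 0, 0, 0, 0, 1, 2, 0, 0, 0, 0, 1, 0]

π[0] = 0
j=1 s[j]='b': π[1]=0 (border '')
j=2 s[j]='f': π[2]=0 (border '')
j=3 s[j]='c': π[3]=0 (border '')
j=4 s[j]='e': π[4]=0 (border '')
j=5 s[j]='a': π[5]=1 (border 'a')
j=6 s[j]='d': k: 1→0; π[6]=0 (border '')
j=7 s[j]='g': π[7]=0 (border '')
j=8 s[j]='c': π[8]=0 (border '')
j=9 s[j]='h': π[9]=0 (border '')
j=10 s[j]='b': π[10]=0 (border '')
j=11 s[j]='h': π[11]=0 (border '')
j=12 s[j]='e': π[12]=0 (border '')
j=13 s[j]='h': π[13]=0 (border '')
j=14 s[j]='e': π[14]=0 (border '')
j=15 s[j]='f': π[15]=0 (border '')
j=16 s[j]='a': π[16]=1 (border 'a')
j=17 s[j]='d': k: 1→0; π[17]=0 (border '')
j=18 s[j]='f': π[18]=0 (border '')
j=19 s[j]='a': π[19]=1 (border 'a')
j=20 s[j]='a': k: 1→0; π[20]=1 (border 'a')
j=21 s[j]='b': π[21]=2 (border 'ab')
j=22 s[j]='h': k: 2→0; π[22]=0 (border '')
j=23 s[j]='f': π[23]=0 (border '')
j=24 s[j]='c': π[24]=0 (border '')
j=25 s[j]='b': π[25]=0 (border '')
j=26 s[j]='a': π[26]=1 (border 'a')
j=27 s[j]='b': π[27]=2 (border 'ab')
j=28 s[j]='e': k: 2→0; π[28]=0 (border '')
j=29 s[j]='d': π[29]=0 (border '')
j=30 s[j]='d': π[30]=0 (border '')
j=31 s[j]='h': π[31]=0 (border '')
j=32 s[j]='a': π[32]=1 (border 'a')
j=33 s[j]='c': k: 1→0; π[33]=0 (border '')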